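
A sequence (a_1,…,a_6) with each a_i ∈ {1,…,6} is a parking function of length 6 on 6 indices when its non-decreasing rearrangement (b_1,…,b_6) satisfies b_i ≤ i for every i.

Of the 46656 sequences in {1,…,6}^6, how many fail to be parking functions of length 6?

29849

#PF = 1·7^5 = 1 · 16807 = 16807 [KW]
E.g. (5,6,4,5,6,5) → sorted (4,5,5,5,6,6): b_1=4>1, not a PF.
So 46656 − 16807 = 29849 fail.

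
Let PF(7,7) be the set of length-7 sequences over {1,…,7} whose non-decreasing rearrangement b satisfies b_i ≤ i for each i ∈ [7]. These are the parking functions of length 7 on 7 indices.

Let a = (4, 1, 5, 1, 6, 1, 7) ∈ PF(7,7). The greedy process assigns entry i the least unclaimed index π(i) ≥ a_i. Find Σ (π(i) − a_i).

Σπ = 28 ({1..7} each once); Σa = 4+1+5+1+6+1+7 = 25; disp = 28−25 = 3.

3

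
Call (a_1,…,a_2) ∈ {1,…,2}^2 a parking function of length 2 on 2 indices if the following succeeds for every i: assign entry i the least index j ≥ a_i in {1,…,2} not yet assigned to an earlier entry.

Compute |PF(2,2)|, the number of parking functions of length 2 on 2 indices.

Count = (3−2)·3^(2−1) = 1 · 3 = 3 (Konheim–Weiss)
Check (1,2) → sorted (1,2): b_i ≤ i ∀i, a PF.

3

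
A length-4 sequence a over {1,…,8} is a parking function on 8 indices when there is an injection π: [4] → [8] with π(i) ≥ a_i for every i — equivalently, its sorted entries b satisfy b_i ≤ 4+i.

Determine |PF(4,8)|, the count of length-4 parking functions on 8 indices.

3645

|PF| = (8+1−4)·(8+1)^{4−1} = 5×729 = 3645 (Konheim–Weiss)
One tuple (7,1,8,1) → sorted (1,1,7,8): b_i ≤ 4+i ∀i, a PF.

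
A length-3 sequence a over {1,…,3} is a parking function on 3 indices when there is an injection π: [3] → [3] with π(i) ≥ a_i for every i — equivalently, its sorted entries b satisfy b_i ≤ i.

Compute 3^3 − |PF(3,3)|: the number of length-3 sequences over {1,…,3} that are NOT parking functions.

|PF| = (3−3+1)·(3+1)^(3−1) = 1×16 = 16 (Pollak)
Example (3,3,3) → sorted (3,3,3): b_1=3>1, not a PF.
Total 27; non-PF = 27−16 = 11

11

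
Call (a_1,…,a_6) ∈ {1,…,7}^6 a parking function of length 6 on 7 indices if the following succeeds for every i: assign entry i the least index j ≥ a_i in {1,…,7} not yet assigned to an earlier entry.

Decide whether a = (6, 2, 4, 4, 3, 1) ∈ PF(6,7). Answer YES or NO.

YES

Sorted: b = (1, 2, 3, 4, 4, 6).
  b_1=1 ≤ 2
  b_2=2 ≤ 3
  b_3=3 ≤ 4
  b_4=4 ≤ 5
  b_5=4 ≤ 6
  b_6=6 ≤ 7
All bounds hold ⇒ YES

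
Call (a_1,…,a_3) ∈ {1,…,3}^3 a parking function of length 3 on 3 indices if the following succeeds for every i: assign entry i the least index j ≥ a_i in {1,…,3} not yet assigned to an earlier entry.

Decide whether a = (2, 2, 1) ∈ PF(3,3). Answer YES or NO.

YES

Order a: b = (1, 2, 2).
  b_1=1 ≤ 1
  b_2=2 ≤ 2
  b_3=2 ≤ 3
All bounds hold ⇒ YES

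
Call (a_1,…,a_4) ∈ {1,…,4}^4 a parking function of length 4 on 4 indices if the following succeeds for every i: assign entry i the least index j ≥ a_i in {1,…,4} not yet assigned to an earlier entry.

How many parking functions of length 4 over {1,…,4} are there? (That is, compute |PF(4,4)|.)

|PF| = 1·5^3 = 1×125 = 125
Check (2,1,1,2) → sorted (1,1,2,2): b_i ≤ i ∀i, a PF.

125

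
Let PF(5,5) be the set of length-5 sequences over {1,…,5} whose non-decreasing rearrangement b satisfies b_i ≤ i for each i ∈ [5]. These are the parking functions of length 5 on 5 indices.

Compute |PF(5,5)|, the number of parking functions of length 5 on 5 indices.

1296

|PF| = (5+1−5)·(5+1)^{5−1} = 1 · 1296 = 1296 (Konheim–Weiss)
Example (1,2,3,1,3) → sorted (1,1,2,3,3): b_i ≤ i ∀i, a PF.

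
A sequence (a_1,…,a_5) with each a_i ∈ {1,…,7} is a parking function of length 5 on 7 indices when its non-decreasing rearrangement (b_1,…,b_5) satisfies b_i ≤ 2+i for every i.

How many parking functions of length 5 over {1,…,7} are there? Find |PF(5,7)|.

12288

|PF| = (8−5)·8^(5−1) = 3×4096 = 12288 [KW]
E.g. (2,4,5,5,1) → sorted (1,2,4,5,5): b_i ≤ 2+i ∀i, a PF.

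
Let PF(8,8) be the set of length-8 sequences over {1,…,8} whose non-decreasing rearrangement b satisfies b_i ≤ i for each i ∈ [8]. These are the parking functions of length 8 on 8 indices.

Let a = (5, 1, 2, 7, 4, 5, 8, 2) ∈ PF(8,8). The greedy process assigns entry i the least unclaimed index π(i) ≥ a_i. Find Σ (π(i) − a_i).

2

Σπ = 8·9/2 = 36 (π permutes [8]); Σa = 5+1+2+7+4+5+8+2 = 34; disp = 36−34 = 2.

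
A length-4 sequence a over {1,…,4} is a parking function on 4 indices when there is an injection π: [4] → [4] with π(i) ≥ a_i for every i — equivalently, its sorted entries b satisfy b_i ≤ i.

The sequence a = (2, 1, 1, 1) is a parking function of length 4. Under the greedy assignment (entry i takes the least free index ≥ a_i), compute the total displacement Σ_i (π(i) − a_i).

5

Σπ = 4·5/2 = 10 (π permutes [4]); Σa = 2+1+1+1 = 5; disp = 10−5 = 5.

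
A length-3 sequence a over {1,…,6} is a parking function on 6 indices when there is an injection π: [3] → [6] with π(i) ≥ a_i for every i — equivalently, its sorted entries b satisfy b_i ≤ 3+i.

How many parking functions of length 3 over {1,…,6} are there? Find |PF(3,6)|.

Count = 4·7^2 = 4·49 = 196
Example (6,1,2) → sorted (1,2,6): b_i ≤ 3+i ∀i, a PF.

196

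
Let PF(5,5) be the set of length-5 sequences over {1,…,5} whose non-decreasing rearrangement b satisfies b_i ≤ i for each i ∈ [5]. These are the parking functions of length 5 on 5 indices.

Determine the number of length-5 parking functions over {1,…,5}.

Count = 1·6^4 = 1 · 1296 = 1296 (Konheim–Weiss)
E.g. (1,5,1,1,2) → sorted (1,1,1,2,5): b_i ≤ i ∀i, a PF.

1296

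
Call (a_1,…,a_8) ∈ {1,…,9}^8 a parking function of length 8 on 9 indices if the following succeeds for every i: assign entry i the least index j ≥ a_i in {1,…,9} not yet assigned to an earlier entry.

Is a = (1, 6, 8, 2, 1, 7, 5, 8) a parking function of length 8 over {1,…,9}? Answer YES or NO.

YES

Order a: b = (1, 1, 2, 5, 6, 7, 8, 8).
  b_1=1 ≤ 2
  b_2=1 ≤ 3
  b_3=2 ≤ 4
  b_4=5 ≤ 5
  b_5=6 ≤ 6
  b_6=7 ≤ 7
  b_7=8 ≤ 8
  b_8=8 ≤ 9
All bounds hold ⇒ YES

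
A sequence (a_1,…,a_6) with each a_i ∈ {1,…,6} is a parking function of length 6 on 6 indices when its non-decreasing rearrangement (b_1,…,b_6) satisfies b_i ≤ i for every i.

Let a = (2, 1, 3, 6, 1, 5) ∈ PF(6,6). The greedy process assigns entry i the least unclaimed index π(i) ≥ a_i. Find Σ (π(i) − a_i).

Σπ(i) = 1+…+6 = 21; Σa = 2+1+3+6+1+5 = 18; disp = 21−18 = 3.

3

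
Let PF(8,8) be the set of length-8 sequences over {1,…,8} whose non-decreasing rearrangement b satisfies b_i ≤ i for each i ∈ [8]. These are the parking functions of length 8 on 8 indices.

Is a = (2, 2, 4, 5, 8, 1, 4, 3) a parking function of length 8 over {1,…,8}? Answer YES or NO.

YES

Order a: b = (1, 2, 2, 3, 4, 4, 5, 8).
  b_1=1 ≤ 1
  b_2=2 ≤ 2
  b_3=2 ≤ 3
  b_4=3 ≤ 4
  b_5=4 ≤ 5
  b_6=4 ≤ 6
  b_7=5 ≤ 7
  b_8=8 ≤ 8
All bounds hold ⇒ YES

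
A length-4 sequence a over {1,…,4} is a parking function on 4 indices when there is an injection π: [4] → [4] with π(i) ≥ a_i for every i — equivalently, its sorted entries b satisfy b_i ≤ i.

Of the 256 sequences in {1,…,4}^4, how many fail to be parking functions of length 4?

|PF| = (5−4)·5^(4−1) = 1×125 = 125
E.g. (1,4,4,4) → sorted (1,4,4,4): b_2=4>2, not a PF.
Total 256; non-PF = 256−125 = 131

131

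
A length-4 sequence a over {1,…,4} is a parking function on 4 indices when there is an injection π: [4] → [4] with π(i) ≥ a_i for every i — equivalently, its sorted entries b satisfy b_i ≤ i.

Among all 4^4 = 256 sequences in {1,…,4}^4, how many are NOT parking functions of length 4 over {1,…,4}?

|PF| = (5−4)·5^(4−1) = 1×125 = 125 (Pollak)
One tuple (2,4,4,4) → sorted (2,4,4,4): b_1=2>1, not a PF.
Total 256; non-PF = 256−125 = 131

131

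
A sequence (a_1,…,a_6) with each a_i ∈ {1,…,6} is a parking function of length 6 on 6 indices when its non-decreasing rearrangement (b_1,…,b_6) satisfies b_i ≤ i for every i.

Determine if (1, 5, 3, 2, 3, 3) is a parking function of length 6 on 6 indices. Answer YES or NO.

Rearranged: b = (1, 2, 3, 3, 3, 5).
  b_1=1 ≤ 1
  b_2=2 ≤ 2
  b_3=3 ≤ 3
  b_4=3 ≤ 4
  b_5=3 ≤ 5
  b_6=5 ≤ 6
All bounds hold ⇒ YES

YES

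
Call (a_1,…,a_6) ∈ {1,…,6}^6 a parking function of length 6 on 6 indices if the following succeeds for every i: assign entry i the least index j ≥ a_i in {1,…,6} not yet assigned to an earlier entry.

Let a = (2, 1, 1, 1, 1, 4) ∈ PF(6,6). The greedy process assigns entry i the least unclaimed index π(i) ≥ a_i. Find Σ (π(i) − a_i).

Σπ = 21 ({1..6} each once); Σa = 2+1+1+1+1+4 = 10; disp = 21−10 = 11.

11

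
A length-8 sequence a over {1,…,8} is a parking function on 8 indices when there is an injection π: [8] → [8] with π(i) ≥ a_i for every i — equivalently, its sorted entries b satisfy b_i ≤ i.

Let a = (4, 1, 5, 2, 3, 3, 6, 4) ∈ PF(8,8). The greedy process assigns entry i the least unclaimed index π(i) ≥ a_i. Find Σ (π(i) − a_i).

8

Σπ = 8·9/2 = 36 (π permutes [8]); Σa = 4+1+5+2+3+3+6+4 = 28; disp = 36−28 = 8.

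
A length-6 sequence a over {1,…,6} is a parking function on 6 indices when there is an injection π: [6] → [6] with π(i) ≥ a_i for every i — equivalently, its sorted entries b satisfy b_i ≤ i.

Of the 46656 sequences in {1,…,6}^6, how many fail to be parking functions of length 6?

|PF| = (7−6)·7^(6−1) = 1 · 16807 = 16807 [KW]
Check (2,5,3,2,2,4) → sorted (2,2,2,3,4,5): b_1=2>1, not a PF.
6^6 − 16807 = 46656 − 16807 = 29849

29849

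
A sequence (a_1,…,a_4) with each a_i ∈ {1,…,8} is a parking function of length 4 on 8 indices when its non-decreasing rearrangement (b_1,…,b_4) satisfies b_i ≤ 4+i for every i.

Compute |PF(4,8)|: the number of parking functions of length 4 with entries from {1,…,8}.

Count = (9−4)·9^(4−1) = 5×729 = 3645 (Konheim–Weiss)
Check (1,1,4,7) → sorted (1,1,4,7): b_i ≤ 4+i ∀i, a PF.

3645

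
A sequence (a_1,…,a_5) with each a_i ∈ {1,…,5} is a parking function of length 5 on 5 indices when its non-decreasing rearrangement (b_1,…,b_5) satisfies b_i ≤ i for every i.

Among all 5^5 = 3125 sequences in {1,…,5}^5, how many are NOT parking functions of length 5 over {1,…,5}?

|PF(5,5)| = (5−5+1)·(5+1)^(5−1) = 1×1296 = 1296 [KW]
Check (3,4,4,4,4) → sorted (3,4,4,4,4): b_1=3>1, not a PF.
5^5 − 1296 = 3125 − 1296 = 1829

1829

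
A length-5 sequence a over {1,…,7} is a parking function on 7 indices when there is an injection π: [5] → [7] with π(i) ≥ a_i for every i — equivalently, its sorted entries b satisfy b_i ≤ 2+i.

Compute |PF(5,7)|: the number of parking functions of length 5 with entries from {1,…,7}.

12288

|PF| = (7+1−5)·(7+1)^{5−1} = 3·4096 = 12288 [KW]
Check (6,7,3,1,1) → sorted (1,1,3,6,7): b_i ≤ 2+i ∀i, a PF.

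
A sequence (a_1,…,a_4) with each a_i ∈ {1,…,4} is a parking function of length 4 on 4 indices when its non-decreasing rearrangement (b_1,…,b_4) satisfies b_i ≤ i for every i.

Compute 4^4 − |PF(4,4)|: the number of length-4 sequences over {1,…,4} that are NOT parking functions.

131

|PF| = (5−4)·5^(4−1) = 1·125 = 125 (Konheim–Weiss)
Example (4,3,4,4) → sorted (3,4,4,4): b_1=3>1, not a PF.
4^4 − 125 = 256 − 125 = 131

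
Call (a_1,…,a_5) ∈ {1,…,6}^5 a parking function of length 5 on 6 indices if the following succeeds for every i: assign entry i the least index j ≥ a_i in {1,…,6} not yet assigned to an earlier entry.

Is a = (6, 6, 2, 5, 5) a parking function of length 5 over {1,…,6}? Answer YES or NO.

Sorted: b = (2, 5, 5, 6, 6).
  b_1=2 ≤ 2
  b_2=5 > 3
  fails at i=2 ⇒ NO

NO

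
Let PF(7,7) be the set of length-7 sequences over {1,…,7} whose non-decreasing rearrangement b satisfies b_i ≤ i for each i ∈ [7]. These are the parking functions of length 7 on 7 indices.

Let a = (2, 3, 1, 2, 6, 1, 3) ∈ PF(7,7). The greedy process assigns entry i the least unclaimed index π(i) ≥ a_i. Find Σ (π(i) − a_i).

10

Σπ = 7·8/2 = 28 (π permutes [7]); Σa = 2+3+1+2+6+1+3 = 18; disp = 28−18 = 10.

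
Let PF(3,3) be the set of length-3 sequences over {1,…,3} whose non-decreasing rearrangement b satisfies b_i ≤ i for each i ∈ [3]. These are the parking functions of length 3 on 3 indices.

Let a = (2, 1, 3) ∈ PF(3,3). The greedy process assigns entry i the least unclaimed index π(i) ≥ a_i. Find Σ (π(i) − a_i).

Σπ(i) = 1+…+3 = 6; Σa = 2+1+3 = 6; disp = 6−6 = 0.

0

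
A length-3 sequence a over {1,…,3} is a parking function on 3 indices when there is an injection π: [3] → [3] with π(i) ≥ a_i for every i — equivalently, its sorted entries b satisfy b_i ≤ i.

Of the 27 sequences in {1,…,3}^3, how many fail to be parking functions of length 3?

|PF| = (3−3+1)·(3+1)^(3−1) = 1×16 = 16 (Pollak)
One tuple (2,3,2) → sorted (2,2,3): b_1=2>1, not a PF.
3^3 − 16 = 27 − 16 = 11

11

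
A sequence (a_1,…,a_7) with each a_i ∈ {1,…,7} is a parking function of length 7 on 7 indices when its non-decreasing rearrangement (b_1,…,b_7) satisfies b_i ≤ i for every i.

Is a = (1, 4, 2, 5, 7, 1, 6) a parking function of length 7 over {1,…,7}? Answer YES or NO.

Order a: b = (1, 1, 2, 4, 5, 6, 7).
  b_1=1 ≤ 1
  b_2=1 ≤ 2
  b_3=2 ≤ 3
  b_4=4 ≤ 4
  b_5=5 ≤ 5
  b_6=6 ≤ 6
  b_7=7 ≤ 7
All bounds hold ⇒ YES

YES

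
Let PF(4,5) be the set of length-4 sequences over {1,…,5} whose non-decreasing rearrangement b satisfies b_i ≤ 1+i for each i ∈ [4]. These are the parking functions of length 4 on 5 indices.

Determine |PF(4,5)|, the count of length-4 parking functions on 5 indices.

#PF = (6−4)·6^(4−1) = 2×216 = 432
One tuple (2,3,2,3) → sorted (2,2,3,3): b_i ≤ 1+i ∀i, a PF.

432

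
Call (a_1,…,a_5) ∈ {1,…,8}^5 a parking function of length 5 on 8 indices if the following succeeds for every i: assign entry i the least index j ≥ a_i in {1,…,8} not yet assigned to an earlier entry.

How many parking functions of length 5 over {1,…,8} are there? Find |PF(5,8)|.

26244

#PF = 4·9^4 = 4 · 6561 = 26244 (Pollak)
One tuple (8,2,6,7,2) → sorted (2,2,6,7,8): b_i ≤ 3+i ∀i, a PF.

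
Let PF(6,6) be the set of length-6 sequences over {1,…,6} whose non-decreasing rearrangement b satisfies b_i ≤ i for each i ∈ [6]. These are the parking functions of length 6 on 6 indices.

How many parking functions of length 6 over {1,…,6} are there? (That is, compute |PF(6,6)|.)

|PF(6,6)| = (7−6)·7^(6−1) = 1·16807 = 16807 (Pollak)
Example (5,3,2,1,3,3) → sorted (1,2,3,3,3,5): b_i ≤ i ∀i, a PF.

16807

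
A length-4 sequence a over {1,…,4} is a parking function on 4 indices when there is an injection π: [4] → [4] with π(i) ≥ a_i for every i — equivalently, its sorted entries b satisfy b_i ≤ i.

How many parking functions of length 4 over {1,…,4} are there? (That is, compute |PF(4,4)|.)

|PF(4,4)| = 1·5^3 = 1 · 125 = 125 (Konheim–Weiss)
E.g. (3,2,1,1) → sorted (1,1,2,3): b_i ≤ i ∀i, a PF.

125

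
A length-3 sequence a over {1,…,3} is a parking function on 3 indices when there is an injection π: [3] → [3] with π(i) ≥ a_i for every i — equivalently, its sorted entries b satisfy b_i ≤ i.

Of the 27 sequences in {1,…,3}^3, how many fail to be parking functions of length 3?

11

|PF(3,3)| = (4−3)·4^(3−1) = 1 · 16 = 16 [KW]
Check (3,3,2) → sorted (2,3,3): b_1=2>1, not a PF.
So 27 − 16 = 11 fail.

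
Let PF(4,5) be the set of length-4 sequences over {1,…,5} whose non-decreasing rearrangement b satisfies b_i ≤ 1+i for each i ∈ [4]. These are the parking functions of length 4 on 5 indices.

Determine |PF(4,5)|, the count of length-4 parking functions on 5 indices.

Count = 2·6^3 = 2·216 = 432 (Pollak)
E.g. (3,1,2,2) → sorted (1,2,2,3): b_i ≤ 1+i ∀i, a PF.

432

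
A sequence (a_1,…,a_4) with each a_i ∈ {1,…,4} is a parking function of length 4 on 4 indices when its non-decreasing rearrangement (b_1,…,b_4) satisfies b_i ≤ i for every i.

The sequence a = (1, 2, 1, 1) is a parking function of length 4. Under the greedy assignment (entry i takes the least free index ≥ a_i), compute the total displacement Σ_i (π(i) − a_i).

Σπ = 4·5/2 = 10 (π permutes [4]); Σa = 1+2+1+1 = 5; disp = 10−5 = 5.

5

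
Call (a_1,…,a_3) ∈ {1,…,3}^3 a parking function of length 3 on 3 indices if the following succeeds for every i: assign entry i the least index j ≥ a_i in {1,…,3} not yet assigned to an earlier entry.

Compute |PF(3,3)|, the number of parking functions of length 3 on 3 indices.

Count = (3+1−3)·(3+1)^{3−1} = 1·16 = 16 [KW]
E.g. (1,2,3) → sorted (1,2,3): b_i ≤ i ∀i, a PF.

16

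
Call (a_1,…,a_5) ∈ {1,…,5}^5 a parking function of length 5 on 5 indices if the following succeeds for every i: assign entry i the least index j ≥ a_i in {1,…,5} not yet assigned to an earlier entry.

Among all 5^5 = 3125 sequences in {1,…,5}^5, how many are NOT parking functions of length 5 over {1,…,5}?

#PF = (5−5+1)·(5+1)^(5−1) = 1×1296 = 1296 [KW]
Example (5,2,4,3,3) → sorted (2,3,3,4,5): b_1=2>1, not a PF.
Total 3125; non-PF = 3125−1296 = 1829

1829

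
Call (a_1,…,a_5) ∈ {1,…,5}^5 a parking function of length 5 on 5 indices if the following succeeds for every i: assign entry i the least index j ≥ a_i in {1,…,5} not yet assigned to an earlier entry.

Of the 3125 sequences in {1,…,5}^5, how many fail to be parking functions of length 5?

1829

#PF = (5−5+1)·(5+1)^(5−1) = 1·1296 = 1296 (Pollak)
Example (5,5,4,5,5) → sorted (4,5,5,5,5): b_1=4>1, not a PF.
So 3125 − 1296 = 1829 fail.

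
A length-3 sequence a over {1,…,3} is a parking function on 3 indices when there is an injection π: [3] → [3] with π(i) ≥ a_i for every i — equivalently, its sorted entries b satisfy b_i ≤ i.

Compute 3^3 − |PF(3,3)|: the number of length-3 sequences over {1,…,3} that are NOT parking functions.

Count = (4−3)·4^(3−1) = 1×16 = 16 (Pollak)
Check (3,3,3) → sorted (3,3,3): b_1=3>1, not a PF.
3^3 − 16 = 27 − 16 = 11

11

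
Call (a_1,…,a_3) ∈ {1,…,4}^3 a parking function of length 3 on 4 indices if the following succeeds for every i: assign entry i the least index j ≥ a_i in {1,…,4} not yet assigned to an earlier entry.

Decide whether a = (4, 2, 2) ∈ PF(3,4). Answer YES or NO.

YES

Order a: b = (2, 2, 4).
  b_1=2 ≤ 2
  b_2=2 ≤ 3
  b_3=4 ≤ 4
All bounds hold ⇒ YES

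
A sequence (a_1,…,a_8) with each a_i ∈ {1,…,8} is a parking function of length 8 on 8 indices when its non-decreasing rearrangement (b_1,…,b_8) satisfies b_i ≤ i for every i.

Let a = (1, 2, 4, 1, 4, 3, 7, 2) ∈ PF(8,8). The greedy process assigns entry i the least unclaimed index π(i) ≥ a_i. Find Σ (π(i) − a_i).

12

Σπ = 8·9/2 = 36 (π permutes [8]); Σa = 1+2+4+1+4+3+7+2 = 24; disp = 36−24 = 12.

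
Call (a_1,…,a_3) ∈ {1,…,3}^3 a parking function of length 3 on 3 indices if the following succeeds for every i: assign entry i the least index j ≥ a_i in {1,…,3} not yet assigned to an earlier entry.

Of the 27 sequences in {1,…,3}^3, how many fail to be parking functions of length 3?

11

|PF| = (4−3)·4^(3−1) = 1·16 = 16 (Pollak)
Check (2,2,3) → sorted (2,2,3): b_1=2>1, not a PF.
Total 27; non-PF = 27−16 = 11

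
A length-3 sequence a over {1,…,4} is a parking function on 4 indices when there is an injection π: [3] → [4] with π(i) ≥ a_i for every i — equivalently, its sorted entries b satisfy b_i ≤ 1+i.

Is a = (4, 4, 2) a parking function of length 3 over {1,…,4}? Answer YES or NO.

NO

Order a: b = (2, 4, 4).
  b_1=2 ≤ 2
  b_2=4 > 3
  fails at i=2 ⇒ NO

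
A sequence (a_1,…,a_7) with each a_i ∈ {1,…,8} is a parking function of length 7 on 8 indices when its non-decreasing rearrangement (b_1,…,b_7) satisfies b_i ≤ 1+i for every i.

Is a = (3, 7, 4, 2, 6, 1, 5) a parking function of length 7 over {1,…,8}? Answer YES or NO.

Sorted: b = (1, 2, 3, 4, 5, 6, 7).
  b_1=1 ≤ 2
  b_2=2 ≤ 3
  b_3=3 ≤ 4
  b_4=4 ≤ 5
  b_5=5 ≤ 6
  b_6=6 ≤ 7
  b_7=7 ≤ 8
All bounds hold ⇒ YES

YES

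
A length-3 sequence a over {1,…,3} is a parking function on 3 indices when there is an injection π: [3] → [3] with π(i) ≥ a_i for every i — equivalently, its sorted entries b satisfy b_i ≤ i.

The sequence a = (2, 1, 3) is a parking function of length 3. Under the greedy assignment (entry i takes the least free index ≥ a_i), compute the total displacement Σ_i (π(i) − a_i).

Σπ = 3·4/2 = 6 (π permutes [3]); Σa = 2+1+3 = 6; disp = 6−6 = 0.

0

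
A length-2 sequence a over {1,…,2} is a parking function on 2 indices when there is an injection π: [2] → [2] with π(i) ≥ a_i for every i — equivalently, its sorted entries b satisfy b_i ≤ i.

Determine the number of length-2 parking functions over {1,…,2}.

|PF(2,2)| = (3−2)·3^(2−1) = 1×3 = 3 (Pollak)
Check (2,1) → sorted (1,2): b_i ≤ i ∀i, a PF.

3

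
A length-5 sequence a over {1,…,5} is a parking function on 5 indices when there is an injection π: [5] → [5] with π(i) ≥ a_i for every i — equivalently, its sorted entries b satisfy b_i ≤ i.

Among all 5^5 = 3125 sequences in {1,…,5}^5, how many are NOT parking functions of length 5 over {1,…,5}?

1829

|PF(5,5)| = (5+1−5)·(5+1)^{5−1} = 1×1296 = 1296
Example (4,4,4,4,5) → sorted (4,4,4,4,5): b_1=4>1, not a PF.
Total 3125; non-PF = 3125−1296 = 1829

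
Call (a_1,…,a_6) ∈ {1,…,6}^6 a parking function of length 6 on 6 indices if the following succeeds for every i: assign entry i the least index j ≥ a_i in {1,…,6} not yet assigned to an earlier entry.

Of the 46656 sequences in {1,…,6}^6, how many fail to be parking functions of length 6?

29849

|PF| = (6−6+1)·(6+1)^(6−1) = 1×16807 = 16807 (Pollak)
Example (5,4,6,5,4,5) → sorted (4,4,5,5,5,6): b_1=4>1, not a PF.
So 46656 − 16807 = 29849 fail.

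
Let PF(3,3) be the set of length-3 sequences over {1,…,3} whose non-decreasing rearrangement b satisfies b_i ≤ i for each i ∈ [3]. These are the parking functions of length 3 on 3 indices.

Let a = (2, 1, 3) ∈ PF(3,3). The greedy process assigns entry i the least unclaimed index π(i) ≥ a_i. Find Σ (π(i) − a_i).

Σπ = 6 ({1..3} each once); Σa = 2+1+3 = 6; disp = 6−6 = 0.

0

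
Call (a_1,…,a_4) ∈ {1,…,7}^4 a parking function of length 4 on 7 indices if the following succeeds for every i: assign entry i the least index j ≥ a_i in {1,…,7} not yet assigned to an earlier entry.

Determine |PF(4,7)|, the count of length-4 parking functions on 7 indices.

#PF = (7−4+1)·(7+1)^(4−1) = 4 · 512 = 2048 (Pollak)
One tuple (4,7,5,4) → sorted (4,4,5,7): b_i ≤ 3+i ∀i, a PF.

2048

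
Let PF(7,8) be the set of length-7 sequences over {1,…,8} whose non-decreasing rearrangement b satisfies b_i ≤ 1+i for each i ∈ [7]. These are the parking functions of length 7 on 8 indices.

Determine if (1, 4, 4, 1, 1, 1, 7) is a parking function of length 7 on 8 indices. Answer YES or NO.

YES

Sorted: b = (1, 1, 1, 1, 4, 4, 7).
  b_1=1 ≤ 2
  b_2=1 ≤ 3
  b_3=1 ≤ 4
  b_4=1 ≤ 5
  b_5=4 ≤ 6
  b_6=4 ≤ 7
  b_7=7 ≤ 8
All bounds hold ⇒ YES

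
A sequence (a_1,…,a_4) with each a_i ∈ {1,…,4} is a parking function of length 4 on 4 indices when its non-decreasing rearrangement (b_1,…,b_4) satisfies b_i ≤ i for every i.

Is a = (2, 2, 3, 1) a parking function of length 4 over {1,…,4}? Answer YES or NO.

Rearranged: b = (1, 2, 2, 3).
  b_1=1 ≤ 1
  b_2=2 ≤ 2
  b_3=2 ≤ 3
  b_4=3 ≤ 4
All bounds hold ⇒ YES

YES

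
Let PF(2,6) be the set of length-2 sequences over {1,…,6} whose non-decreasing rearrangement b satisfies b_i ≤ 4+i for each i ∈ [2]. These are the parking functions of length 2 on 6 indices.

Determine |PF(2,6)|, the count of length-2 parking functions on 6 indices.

Count = (6−2+1)·(6+1)^(2−1) = 5 · 7 = 35
Example (6,2) → sorted (2,6): b_i ≤ 4+i ∀i, a PF.

35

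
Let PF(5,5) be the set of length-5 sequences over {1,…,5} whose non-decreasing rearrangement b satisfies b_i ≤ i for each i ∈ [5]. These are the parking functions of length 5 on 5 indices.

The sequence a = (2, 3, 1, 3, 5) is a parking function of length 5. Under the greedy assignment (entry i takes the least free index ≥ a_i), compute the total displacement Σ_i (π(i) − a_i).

1

Σπ = 15 ({1..5} each once); Σa = 2+3+1+3+5 = 14; disp = 15−14 = 1.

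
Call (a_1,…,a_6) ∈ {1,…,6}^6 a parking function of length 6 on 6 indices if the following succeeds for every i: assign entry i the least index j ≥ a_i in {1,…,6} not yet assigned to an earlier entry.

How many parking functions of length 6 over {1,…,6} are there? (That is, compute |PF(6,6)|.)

Count = 1·7^5 = 1×16807 = 16807 (Konheim–Weiss)
E.g. (2,3,1,4,5,1) → sorted (1,1,2,3,4,5): b_i ≤ i ∀i, a PF.

16807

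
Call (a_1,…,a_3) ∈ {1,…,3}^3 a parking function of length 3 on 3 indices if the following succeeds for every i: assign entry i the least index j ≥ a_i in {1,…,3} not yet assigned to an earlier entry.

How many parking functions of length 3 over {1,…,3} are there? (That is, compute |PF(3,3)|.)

Count = (3−3+1)·(3+1)^(3−1) = 1 · 16 = 16
Example (2,3,1) → sorted (1,2,3): b_i ≤ i ∀i, a PF.

16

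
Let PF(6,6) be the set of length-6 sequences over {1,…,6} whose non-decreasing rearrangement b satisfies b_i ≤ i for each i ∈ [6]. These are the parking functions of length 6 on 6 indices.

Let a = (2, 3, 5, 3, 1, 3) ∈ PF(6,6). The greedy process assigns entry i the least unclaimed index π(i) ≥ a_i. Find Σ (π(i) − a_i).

Σπ(i) = 1+…+6 = 21; Σa = 2+3+5+3+1+3 = 17; disp = 21−17 = 4.

4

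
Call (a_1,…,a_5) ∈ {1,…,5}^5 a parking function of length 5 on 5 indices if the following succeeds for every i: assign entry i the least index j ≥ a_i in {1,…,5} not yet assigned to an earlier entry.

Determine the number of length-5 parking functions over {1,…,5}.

1296

Count = (5−5+1)·(5+1)^(5−1) = 1 · 1296 = 1296 (Konheim–Weiss)
Example (1,5,3,2,2) → sorted (1,2,2,3,5): b_i ≤ i ∀i, a PF.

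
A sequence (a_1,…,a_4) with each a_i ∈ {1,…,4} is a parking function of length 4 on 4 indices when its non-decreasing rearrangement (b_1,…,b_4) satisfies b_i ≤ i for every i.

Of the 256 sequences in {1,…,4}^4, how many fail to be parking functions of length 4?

131

#PF = 1·5^3 = 1·125 = 125 (Konheim–Weiss)
Example (4,4,4,4) → sorted (4,4,4,4): b_1=4>1, not a PF.
So 256 − 125 = 131 fail.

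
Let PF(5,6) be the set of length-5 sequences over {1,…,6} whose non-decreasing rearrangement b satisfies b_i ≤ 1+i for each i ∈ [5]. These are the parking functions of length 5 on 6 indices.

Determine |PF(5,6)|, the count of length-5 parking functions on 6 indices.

4802

|PF| = 2·7^4 = 2 · 2401 = 4802 [KW]
Check (5,3,1,1,2) → sorted (1,1,2,3,5): b_i ≤ 1+i ∀i, a PF.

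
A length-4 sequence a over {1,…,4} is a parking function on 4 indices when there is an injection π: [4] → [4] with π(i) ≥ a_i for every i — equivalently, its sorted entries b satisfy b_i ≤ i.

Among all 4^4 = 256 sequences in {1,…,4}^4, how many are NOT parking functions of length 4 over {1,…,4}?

Count = (5−4)·5^(4−1) = 1 · 125 = 125 (Konheim–Weiss)
One tuple (2,2,2,3) → sorted (2,2,2,3): b_1=2>1, not a PF.
4^4 − 125 = 256 − 125 = 131

131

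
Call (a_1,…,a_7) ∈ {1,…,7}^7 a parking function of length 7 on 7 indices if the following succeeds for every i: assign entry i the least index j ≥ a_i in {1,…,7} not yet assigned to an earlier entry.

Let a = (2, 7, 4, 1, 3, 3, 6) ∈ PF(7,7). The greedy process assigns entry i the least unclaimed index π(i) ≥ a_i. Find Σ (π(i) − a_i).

2

Σπ = 7·8/2 = 28 (π permutes [7]); Σa = 2+7+4+1+3+3+6 = 26; disp = 28−26 = 2.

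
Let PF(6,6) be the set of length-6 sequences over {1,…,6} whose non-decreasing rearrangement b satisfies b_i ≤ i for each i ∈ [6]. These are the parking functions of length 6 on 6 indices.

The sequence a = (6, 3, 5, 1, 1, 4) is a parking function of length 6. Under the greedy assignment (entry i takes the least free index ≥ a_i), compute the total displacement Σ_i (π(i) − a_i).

1

Σπ = 6·7/2 = 21 (π permutes [6]); Σa = 6+3+5+1+1+4 = 20; disp = 21−20 = 1.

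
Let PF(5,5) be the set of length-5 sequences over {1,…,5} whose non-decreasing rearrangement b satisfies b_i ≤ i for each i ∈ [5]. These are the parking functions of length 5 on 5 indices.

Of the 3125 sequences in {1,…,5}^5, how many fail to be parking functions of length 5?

1829

|PF(5,5)| = 1·6^4 = 1·1296 = 1296 (Pollak)
Example (4,3,5,2,2) → sorted (2,2,3,4,5): b_1=2>1, not a PF.
5^5 − 1296 = 3125 − 1296 = 1829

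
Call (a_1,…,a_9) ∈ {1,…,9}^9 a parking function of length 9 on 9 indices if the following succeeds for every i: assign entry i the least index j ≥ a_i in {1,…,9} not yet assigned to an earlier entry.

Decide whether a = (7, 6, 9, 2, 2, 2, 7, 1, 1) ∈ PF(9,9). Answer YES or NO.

YES

Order a: b = (1, 1, 2, 2, 2, 6, 7, 7, 9).
  b_1=1 ≤ 1
  b_2=1 ≤ 2
  b_3=2 ≤ 3
  b_4=2 ≤ 4
  b_5=2 ≤ 5
  b_6=6 ≤ 6
  b_7=7 ≤ 7
  b_8=7 ≤ 8
  b_9=9 ≤ 9
All bounds hold ⇒ YES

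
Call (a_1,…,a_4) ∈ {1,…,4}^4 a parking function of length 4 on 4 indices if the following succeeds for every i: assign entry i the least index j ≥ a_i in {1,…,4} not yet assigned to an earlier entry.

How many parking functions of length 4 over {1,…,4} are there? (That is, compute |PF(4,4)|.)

|PF| = (4−4+1)·(4+1)^(4−1) = 1×125 = 125
Example (2,4,1,3) → sorted (1,2,3,4): b_i ≤ i ∀i, a PF.

125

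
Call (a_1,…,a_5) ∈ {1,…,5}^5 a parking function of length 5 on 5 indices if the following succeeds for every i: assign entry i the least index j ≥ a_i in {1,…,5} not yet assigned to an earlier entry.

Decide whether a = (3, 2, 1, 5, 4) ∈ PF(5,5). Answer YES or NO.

YES

Order a: b = (1, 2, 3, 4, 5).
  b_1=1 ≤ 1
  b_2=2 ≤ 2
  b_3=3 ≤ 3
  b_4=4 ≤ 4
  b_5=5 ≤ 5
All bounds hold ⇒ YES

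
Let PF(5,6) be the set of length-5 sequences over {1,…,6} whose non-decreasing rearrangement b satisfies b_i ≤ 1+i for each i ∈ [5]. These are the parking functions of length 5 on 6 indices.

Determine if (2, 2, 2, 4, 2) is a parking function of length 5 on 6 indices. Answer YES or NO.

Rearranged: b = (2, 2, 2, 2, 4).
  b_1=2 ≤ 2
  b_2=2 ≤ 3
  b_3=2 ≤ 4
  b_4=2 ≤ 5
  b_5=4 ≤ 6
All bounds hold ⇒ YES

YES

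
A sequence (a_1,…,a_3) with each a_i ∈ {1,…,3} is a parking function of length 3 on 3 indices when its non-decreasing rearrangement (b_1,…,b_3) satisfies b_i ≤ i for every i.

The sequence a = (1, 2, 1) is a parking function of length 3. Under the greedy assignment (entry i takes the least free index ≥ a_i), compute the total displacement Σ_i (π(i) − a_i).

2

Σπ(i) = 1+…+3 = 6; Σa = 1+2+1 = 4; disp = 6−4 = 2.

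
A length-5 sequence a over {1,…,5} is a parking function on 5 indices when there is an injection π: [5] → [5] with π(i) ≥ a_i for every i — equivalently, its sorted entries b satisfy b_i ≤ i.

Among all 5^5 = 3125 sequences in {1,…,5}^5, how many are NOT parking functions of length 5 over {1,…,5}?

1829

#PF = (6−5)·6^(5−1) = 1×1296 = 1296 (Pollak)
Example (4,2,2,4,3) → sorted (2,2,3,4,4): b_1=2>1, not a PF.
Total 3125; non-PF = 3125−1296 = 1829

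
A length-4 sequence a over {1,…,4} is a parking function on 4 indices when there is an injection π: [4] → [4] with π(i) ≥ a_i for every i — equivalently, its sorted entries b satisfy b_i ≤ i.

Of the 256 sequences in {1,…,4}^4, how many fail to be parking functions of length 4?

131

Count = (4−4+1)·(4+1)^(4−1) = 1×125 = 125 (Pollak)
E.g. (4,3,4,3) → sorted (3,3,4,4): b_1=3>1, not a PF.
So 256 − 125 = 131 fail.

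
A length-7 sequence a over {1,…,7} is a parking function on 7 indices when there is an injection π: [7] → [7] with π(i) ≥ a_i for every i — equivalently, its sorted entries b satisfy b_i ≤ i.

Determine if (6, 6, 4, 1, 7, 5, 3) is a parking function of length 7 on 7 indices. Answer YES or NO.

NO

Rearranged: b = (1, 3, 4, 5, 6, 6, 7).
  b_1=1 ≤ 1
  b_2=3 > 2
  fails at i=2 ⇒ NO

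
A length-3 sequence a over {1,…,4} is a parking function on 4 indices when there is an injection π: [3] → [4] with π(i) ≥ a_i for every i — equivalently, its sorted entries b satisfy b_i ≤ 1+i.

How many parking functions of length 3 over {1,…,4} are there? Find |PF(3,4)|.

|PF(3,4)| = (4+1−3)·(4+1)^{3−1} = 2×25 = 50 (Konheim–Weiss)
Check (1,1,4) → sorted (1,1,4): b_i ≤ 1+i ∀i, a PF.

50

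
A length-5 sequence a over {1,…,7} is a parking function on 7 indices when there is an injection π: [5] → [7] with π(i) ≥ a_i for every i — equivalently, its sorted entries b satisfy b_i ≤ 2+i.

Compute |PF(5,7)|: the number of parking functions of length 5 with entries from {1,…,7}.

12288

|PF(5,7)| = (7−5+1)·(7+1)^(5−1) = 3×4096 = 12288 (Pollak)
Check (3,4,5,1,3) → sorted (1,3,3,4,5): b_i ≤ 2+i ∀i, a PF.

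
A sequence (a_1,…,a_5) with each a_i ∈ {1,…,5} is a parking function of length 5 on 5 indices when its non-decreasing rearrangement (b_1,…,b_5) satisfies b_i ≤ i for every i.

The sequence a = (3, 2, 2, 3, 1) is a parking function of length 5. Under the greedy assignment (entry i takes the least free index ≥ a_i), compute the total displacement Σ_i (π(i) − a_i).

Σπ(i) = 1+…+5 = 15; Σa = 3+2+2+3+1 = 11; disp = 15−11 = 4.

4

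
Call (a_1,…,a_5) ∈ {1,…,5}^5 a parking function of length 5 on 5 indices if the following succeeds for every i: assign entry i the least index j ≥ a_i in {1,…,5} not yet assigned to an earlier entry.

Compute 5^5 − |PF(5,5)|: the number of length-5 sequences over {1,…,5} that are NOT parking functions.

1829

#PF = (5−5+1)·(5+1)^(5−1) = 1 · 1296 = 1296 [KW]
Check (3,4,4,5,1) → sorted (1,3,4,4,5): b_2=3>2, not a PF.
Total 3125; non-PF = 3125−1296 = 1829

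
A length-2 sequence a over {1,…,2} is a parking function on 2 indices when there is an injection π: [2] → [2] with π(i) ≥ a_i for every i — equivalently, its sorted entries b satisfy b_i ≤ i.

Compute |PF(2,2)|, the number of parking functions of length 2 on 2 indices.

3

Count = (3−2)·3^(2−1) = 1×3 = 3 (Pollak)
Example (1,2) → sorted (1,2): b_i ≤ i ∀i, a PF.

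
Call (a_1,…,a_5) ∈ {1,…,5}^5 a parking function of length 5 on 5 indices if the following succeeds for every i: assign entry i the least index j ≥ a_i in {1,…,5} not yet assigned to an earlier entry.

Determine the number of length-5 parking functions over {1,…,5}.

|PF(5,5)| = 1·6^4 = 1×1296 = 1296 (Konheim–Weiss)
Example (1,3,2,3,4) → sorted (1,2,3,3,4): b_i ≤ i ∀i, a PF.

1296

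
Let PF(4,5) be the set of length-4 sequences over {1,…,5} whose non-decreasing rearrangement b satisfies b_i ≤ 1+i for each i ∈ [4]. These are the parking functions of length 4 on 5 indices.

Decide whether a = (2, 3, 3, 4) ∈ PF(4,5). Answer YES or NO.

Order a: b = (2, 3, 3, 4).
  b_1=2 ≤ 2
  b_2=3 ≤ 3
  b_3=3 ≤ 4
  b_4=4 ≤ 5
All bounds hold ⇒ YES

YES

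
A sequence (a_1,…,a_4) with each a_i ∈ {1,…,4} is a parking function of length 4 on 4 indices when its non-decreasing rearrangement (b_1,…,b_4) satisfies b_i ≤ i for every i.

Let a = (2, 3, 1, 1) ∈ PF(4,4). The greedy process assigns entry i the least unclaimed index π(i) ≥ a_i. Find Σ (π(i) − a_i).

3

Σπ = 4·5/2 = 10 (π permutes [4]); Σa = 2+3+1+1 = 7; disp = 10−7 = 3.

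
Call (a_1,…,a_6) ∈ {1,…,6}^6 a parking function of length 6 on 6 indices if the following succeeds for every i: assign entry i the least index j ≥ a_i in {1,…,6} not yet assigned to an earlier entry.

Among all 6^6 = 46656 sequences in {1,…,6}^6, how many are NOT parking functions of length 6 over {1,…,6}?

|PF(6,6)| = 1·7^5 = 1·16807 = 16807 [KW]
One tuple (5,4,6,5,6,5) → sorted (4,5,5,5,6,6): b_1=4>1, not a PF.
6^6 − 16807 = 46656 − 16807 = 29849

29849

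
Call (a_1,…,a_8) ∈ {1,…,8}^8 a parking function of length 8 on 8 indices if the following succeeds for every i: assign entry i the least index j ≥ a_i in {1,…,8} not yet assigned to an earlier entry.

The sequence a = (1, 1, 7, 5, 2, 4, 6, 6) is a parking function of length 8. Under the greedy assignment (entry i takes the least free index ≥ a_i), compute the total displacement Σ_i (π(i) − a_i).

Σπ(i) = 1+…+8 = 36; Σa = 1+1+7+5+2+4+6+6 = 32; disp = 36−32 = 4.

4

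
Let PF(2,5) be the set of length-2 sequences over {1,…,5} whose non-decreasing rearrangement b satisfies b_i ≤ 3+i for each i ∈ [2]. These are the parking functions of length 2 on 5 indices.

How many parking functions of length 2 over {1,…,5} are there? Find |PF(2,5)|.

|PF| = (5+1−2)·(5+1)^{2−1} = 4·6 = 24
Check (4,3) → sorted (3,4): b_i ≤ 3+i ∀i, a PF.

24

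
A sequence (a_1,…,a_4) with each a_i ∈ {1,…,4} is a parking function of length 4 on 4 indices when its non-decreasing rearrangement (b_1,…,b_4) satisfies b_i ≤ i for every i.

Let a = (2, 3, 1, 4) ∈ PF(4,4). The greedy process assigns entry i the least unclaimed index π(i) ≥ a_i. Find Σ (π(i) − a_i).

0

Σπ = 4·5/2 = 10 (π permutes [4]); Σa = 2+3+1+4 = 10; disp = 10−10 = 0.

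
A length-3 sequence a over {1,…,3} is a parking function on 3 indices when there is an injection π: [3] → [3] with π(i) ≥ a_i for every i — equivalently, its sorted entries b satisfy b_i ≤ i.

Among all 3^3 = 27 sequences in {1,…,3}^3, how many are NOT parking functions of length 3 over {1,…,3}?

Count = (3+1−3)·(3+1)^{3−1} = 1 · 16 = 16 (Pollak)
One tuple (3,1,3) → sorted (1,3,3): b_2=3>2, not a PF.
3^3 − 16 = 27 − 16 = 11

11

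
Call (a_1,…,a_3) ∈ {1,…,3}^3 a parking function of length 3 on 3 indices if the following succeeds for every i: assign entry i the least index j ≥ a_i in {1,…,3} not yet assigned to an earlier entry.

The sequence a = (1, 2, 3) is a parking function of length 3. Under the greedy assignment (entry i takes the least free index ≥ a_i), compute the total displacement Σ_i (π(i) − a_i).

Σπ(i) = 1+…+3 = 6; Σa = 1+2+3 = 6; disp = 6−6 = 0.

0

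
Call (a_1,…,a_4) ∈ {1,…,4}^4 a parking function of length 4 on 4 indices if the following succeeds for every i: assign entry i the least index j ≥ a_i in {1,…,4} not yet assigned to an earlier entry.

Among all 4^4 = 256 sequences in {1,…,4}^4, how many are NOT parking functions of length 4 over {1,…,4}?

131

|PF(4,4)| = (5−4)·5^(4−1) = 1·125 = 125 [KW]
Check (4,2,1,4) → sorted (1,2,4,4): b_3=4>3, not a PF.
So 256 − 125 = 131 fail.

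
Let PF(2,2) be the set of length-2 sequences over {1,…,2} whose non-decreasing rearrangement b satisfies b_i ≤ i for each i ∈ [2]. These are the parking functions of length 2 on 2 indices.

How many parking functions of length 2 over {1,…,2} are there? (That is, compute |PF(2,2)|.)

|PF| = (2−2+1)·(2+1)^(2−1) = 1·3 = 3
Example (2,1) → sorted (1,2): b_i ≤ i ∀i, a PF.

3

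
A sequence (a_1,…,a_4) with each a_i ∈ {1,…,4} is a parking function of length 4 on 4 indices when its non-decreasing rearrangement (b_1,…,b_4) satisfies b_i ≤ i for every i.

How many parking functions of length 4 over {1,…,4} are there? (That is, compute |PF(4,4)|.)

125

|PF(4,4)| = (4−4+1)·(4+1)^(4−1) = 1·125 = 125 [KW]
Example (1,3,2,1) → sorted (1,1,2,3): b_i ≤ i ∀i, a PF.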